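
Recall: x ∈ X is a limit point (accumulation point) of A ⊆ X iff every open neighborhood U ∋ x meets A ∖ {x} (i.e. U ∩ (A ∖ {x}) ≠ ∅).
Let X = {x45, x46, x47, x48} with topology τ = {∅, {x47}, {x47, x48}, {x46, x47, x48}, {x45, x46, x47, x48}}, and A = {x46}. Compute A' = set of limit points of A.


A' = {x45}

For each x ∈ X, list the open sets U ∈ τ with x ∈ U, then check whether U ∩ (A ∖ {x}) ≠ ∅ for every such U.
  x = x45: opens ∋ x are {x45, x46, x47, x48}; each meets A ∖ {x45}, so x IS a limit point.
  x = x46: open {x46, x47, x48} ∋ x has {x46, x47, x48} ∩ (A ∖ {x46}) = ∅, so x is NOT a limit point.
  x = x47: open {x47} ∋ x has {x47} ∩ (A ∖ {x47}) = ∅, so x is NOT a limit point.
  x = x48: open {x47, x48} ∋ x has {x47, x48} ∩ (A ∖ {x48}) = ∅, so x is NOT a limit point.
Collecting: A' = {x45}.


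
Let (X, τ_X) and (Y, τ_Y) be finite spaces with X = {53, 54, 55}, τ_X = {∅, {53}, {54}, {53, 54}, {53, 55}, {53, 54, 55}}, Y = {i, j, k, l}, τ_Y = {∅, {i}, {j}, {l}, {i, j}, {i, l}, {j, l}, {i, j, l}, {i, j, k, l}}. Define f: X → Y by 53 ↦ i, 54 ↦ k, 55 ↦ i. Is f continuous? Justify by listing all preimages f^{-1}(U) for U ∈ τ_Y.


f IS continuous.

Compute f^{-1}(U) for each U ∈ τ_Y:
  U = ∅: f^{-1}(U) = ∅ ∈ τ_X ✓.
  U = {i}: f^{-1}(U) = {53, 55} ∈ τ_X ✓.
  U = {j}: f^{-1}(U) = ∅ ∈ τ_X ✓.
  U = {l}: f^{-1}(U) = ∅ ∈ τ_X ✓.
  U = {i, j}: f^{-1}(U) = {53, 55} ∈ τ_X ✓.
  U = {i, l}: f^{-1}(U) = {53, 55} ∈ τ_X ✓.
  U = {j, l}: f^{-1}(U) = ∅ ∈ τ_X ✓.
  U = {i, j, l}: f^{-1}(U) = {53, 55} ∈ τ_X ✓.
  U = {i, j, k, l}: f^{-1}(U) = {53, 54, 55} ∈ τ_X ✓.
Every preimage lies in τ_X, so f IS continuous.


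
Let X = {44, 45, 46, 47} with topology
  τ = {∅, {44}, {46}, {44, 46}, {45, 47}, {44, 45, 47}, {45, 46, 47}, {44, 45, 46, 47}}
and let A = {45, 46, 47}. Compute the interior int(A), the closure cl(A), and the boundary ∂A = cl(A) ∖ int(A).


int(A) = {45, 46, 47}, cl(A) = {45, 46, 47}, ∂A = ∅.

Closed sets in (X, τ) are complements of opens:
  closed(X, τ) = {∅, {44}, {46}, {44, 46}, {45, 47}, {44, 45, 47}, {45, 46, 47}, {44, 45, 46, 47}}.
int(A) = ⋃ {U ∈ τ : U ⊆ A}. Opens contained in A: ∅, {46}, {45, 47}, {45, 46, 47}.
Taking the union of these: int(A) = {45, 46, 47}.
cl(A) = ⋂ {C closed : A ⊆ C}. Closed sets containing A: {45, 46, 47}, {44, 45, 46, 47}.
Intersecting these: cl(A) = {45, 46, 47}.
∂A = cl(A) ∖ int(A) = {45, 46, 47} ∖ {45, 46, 47} = ∅.


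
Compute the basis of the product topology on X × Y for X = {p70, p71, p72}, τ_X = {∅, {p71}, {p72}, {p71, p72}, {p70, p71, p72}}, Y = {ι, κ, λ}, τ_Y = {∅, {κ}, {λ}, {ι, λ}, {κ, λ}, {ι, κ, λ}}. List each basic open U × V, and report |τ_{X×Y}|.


Basis B = {∅ × ∅, {p71} × {κ}, {p71} × {λ}, {p72} × {κ}, {p72} × {λ}, {p71} × {ι, λ}, {p71} × {κ, λ}, {p71, p72} × {κ}, {p71, p72} × {λ}, {p72} × {ι, λ}, {p72} × {κ, λ}, {p70, p71, p72} × {κ}, {p70, p71, p72} × {λ}, {p71} × {ι, κ, λ}, {p72} × {ι, κ, λ}, {p71, p72} × {ι, λ}, {p71, p72} × {κ, λ}, {p70, p71, p72} × {ι, λ}, {p70, p71, p72} × {κ, λ}, {p71, p72} × {ι, κ, λ}, {p70, p71, p72} × {ι, κ, λ}}; |τ_{X×Y}| = 70.

Enumerate products U × V with U ∈ τ_X, V ∈ τ_Y (deduplicated):
  ∅ × ∅ = {} (∅)
  {p71} × {κ} = {(p71,κ)}
  {p71} × {λ} = {(p71,λ)}
  {p72} × {κ} = {(p72,κ)}
  {p72} × {λ} = {(p72,λ)}
  {p71} × {ι, λ} = {(p71,ι), (p71,λ)}
  {p71} × {κ, λ} = {(p71,κ), (p71,λ)}
  {p71, p72} × {κ} = {(p71,κ), (p72,κ)}
  {p71, p72} × {λ} = {(p71,λ), (p72,λ)}
  {p72} × {ι, λ} = {(p72,ι), (p72,λ)}
  {p72} × {κ, λ} = {(p72,κ), (p72,λ)}
  {p70, p71, p72} × {κ} = {(p70,κ), (p71,κ), (p72,κ)}
  {p70, p71, p72} × {λ} = {(p70,λ), (p71,λ), (p72,λ)}
  {p71} × {ι, κ, λ} = {(p71,ι), (p71,κ), (p71,λ)}
  {p72} × {ι, κ, λ} = {(p72,ι), (p72,κ), (p72,λ)}
  {p71, p72} × {ι, λ} = {(p71,ι), (p71,λ), (p72,ι), (p72,λ)}
  {p71, p72} × {κ, λ} = {(p71,κ), (p71,λ), (p72,κ), (p72,λ)}
  {p70, p71, p72} × {ι, λ} = {(p70,ι), (p70,λ), (p71,ι), (p71,λ), (p72,ι), (p72,λ)}
  {p70, p71, p72} × {κ, λ} = {(p70,κ), (p70,λ), (p71,κ), (p71,λ), (p72,κ), (p72,λ)}
  {p71, p72} × {ι, κ, λ} = {(p71,ι), (p71,κ), (p71,λ), (p72,ι), (p72,κ), (p72,λ)}
  {p70, p71, p72} × {ι, κ, λ} = {(p70,ι), (p70,κ), (p70,λ), (p71,ι), (p71,κ), (p71,λ), (p72,ι), (p72,κ), (p72,λ)}
These 21 distinct sets form the basis B.
Close under arbitrary unions to get τ_{X×Y}; counting gives |τ_{X×Y}| = 70.


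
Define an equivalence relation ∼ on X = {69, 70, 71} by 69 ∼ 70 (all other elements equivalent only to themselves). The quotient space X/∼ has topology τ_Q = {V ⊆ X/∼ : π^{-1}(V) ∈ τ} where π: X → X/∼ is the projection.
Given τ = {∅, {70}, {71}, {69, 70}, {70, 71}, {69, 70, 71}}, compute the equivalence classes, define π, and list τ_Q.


X/∼ = {[69=70], [71]}; |τ_Q| = 4.

Equivalence classes: [69=70], [71].
Quotient map π: X → X/∼ sends 69 ↦ [69=70], 70 ↦ [69=70], 71 ↦ [71].
For each subset V ⊆ X/∼, compute π^{-1}(V) ⊆ X and check whether π^{-1}(V) ∈ τ. V is open in τ_Q iff π^{-1}(V) ∈ τ.
  V = {}: π^{-1}(V) = ∅ ∈ τ ✓.
  V = {[69=70]}: π^{-1}(V) = {69, 70} ∈ τ ✓.
  V = {[71]}: π^{-1}(V) = {71} ∈ τ ✓.
  V = {[69=70], [71]}: π^{-1}(V) = {69, 70, 71} ∈ τ ✓.
Open sets in the quotient: τ_Q = {{}, {[69=70]}, {[71]}, {[69=70], [71]}} (4 elements).


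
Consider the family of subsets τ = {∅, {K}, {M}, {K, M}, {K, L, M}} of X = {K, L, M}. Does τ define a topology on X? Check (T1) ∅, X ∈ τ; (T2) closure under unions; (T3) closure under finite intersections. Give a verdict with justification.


τ IS a topology on X.

Axiom (T1): ∅ ∈ τ? Yes; X ∈ τ? Yes.
Axiom (T2/T3): check pairwise unions and intersections of members of τ.
All pairwise intersections and unions checked — each lies in τ. Therefore τ satisfies (T1), (T2), (T3): it IS a topology on X.


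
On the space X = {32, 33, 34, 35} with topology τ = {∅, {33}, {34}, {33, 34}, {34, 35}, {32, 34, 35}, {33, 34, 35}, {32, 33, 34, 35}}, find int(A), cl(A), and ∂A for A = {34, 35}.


int(A) = {34, 35}, cl(A) = {32, 34, 35}, ∂A = {32}.

Closed sets in (X, τ) are complements of opens:
  closed(X, τ) = {∅, {32}, {33}, {32, 33}, {32, 35}, {32, 33, 35}, {32, 34, 35}, {32, 33, 34, 35}}.
int(A) = ⋃ {U ∈ τ : U ⊆ A}. Opens contained in A: ∅, {34}, {34, 35}.
Taking the union of these: int(A) = {34, 35}.
cl(A) = ⋂ {C closed : A ⊆ C}. Closed sets containing A: {32, 34, 35}, {32, 33, 34, 35}.
Intersecting these: cl(A) = {32, 34, 35}.
∂A = cl(A) ∖ int(A) = {32, 34, 35} ∖ {34, 35} = {32}.


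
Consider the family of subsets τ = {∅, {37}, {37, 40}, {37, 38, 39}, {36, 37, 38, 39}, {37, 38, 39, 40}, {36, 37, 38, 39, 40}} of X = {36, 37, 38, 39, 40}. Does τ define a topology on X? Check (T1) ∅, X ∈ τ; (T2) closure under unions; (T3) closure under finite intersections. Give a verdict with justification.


τ IS a topology on X.

Axiom (T1): ∅ ∈ τ? Yes; X ∈ τ? Yes.
Axiom (T2/T3): check pairwise unions and intersections of members of τ.
All pairwise intersections and unions checked — each lies in τ. Therefore τ satisfies (T1), (T2), (T3): it IS a topology on X.


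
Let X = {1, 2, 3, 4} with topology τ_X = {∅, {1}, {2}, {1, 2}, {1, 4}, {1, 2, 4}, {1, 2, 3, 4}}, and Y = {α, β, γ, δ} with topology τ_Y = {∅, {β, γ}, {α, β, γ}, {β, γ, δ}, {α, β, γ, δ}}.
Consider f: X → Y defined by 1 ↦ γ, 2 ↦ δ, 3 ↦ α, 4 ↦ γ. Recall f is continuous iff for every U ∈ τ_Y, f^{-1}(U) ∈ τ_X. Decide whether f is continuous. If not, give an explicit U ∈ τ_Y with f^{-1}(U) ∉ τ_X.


f is NOT continuous.

Compute f^{-1}(U) for each U ∈ τ_Y:
  U = ∅: f^{-1}(U) = ∅ ∈ τ_X ✓.
  U = {β, γ}: f^{-1}(U) = {1, 4} ∈ τ_X ✓.
  U = {α, β, γ}: f^{-1}(U) = {1, 3, 4} ∉ τ_X ✗.
  U = {β, γ, δ}: f^{-1}(U) = {1, 2, 4} ∈ τ_X ✓.
  U = {α, β, γ, δ}: f^{-1}(U) = {1, 2, 3, 4} ∈ τ_X ✓.
Found U = {α, β, γ} with f^{-1}(U) = {1, 3, 4} not in τ_X. Therefore f is NOT continuous.


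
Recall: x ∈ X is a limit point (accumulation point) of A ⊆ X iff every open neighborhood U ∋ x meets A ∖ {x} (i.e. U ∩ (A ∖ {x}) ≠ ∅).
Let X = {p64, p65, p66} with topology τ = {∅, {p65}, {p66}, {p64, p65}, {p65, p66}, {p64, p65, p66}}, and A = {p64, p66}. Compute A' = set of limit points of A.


A' = ∅

For each x ∈ X, list the open sets U ∈ τ with x ∈ U, then check whether U ∩ (A ∖ {x}) ≠ ∅ for every such U.
  x = p64: open {p64, p65} ∋ x has {p64, p65} ∩ (A ∖ {p64}) = ∅, so x is NOT a limit point.
  x = p65: open {p65} ∋ x has {p65} ∩ (A ∖ {p65}) = ∅, so x is NOT a limit point.
  x = p66: open {p66} ∋ x has {p66} ∩ (A ∖ {p66}) = ∅, so x is NOT a limit point.
Collecting: A' = ∅.


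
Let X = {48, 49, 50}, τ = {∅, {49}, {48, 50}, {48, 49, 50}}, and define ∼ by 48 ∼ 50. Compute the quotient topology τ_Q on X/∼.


X/∼ = {[48=50], [49]}; |τ_Q| = 4.

Equivalence classes: [48=50], [49].
Quotient map π: X → X/∼ sends 48 ↦ [48=50], 49 ↦ [49], 50 ↦ [48=50].
For each subset V ⊆ X/∼, compute π^{-1}(V) ⊆ X and check whether π^{-1}(V) ∈ τ. V is open in τ_Q iff π^{-1}(V) ∈ τ.
  V = {}: π^{-1}(V) = ∅ ∈ τ ✓.
  V = {[48=50]}: π^{-1}(V) = {48, 50} ∈ τ ✓.
  V = {[49]}: π^{-1}(V) = {49} ∈ τ ✓.
  V = {[48=50], [49]}: π^{-1}(V) = {48, 49, 50} ∈ τ ✓.
Open sets in the quotient: τ_Q = {{}, {[48=50]}, {[49]}, {[48=50], [49]}} (4 elements).


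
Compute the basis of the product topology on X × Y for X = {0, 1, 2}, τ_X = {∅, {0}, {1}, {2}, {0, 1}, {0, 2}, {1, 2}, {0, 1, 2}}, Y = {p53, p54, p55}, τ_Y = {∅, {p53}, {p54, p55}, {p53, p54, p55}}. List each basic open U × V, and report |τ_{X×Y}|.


Basis B = {∅ × ∅, {0} × {p53}, {1} × {p53}, {2} × {p53}, {0, 1} × {p53}, {0, 2} × {p53}, {0} × {p54, p55}, {1, 2} × {p53}, {1} × {p54, p55}, {2} × {p54, p55}, {0} × {p53, p54, p55}, {0, 1, 2} × {p53}, {1} × {p53, p54, p55}, {2} × {p53, p54, p55}, {0, 1} × {p54, p55}, {0, 2} × {p54, p55}, {1, 2} × {p54, p55}, {0, 1} × {p53, p54, p55}, {0, 2} × {p53, p54, p55}, {0, 1, 2} × {p54, p55}, {1, 2} × {p53, p54, p55}, {0, 1, 2} × {p53, p54, p55}}; |τ_{X×Y}| = 64.

Enumerate products U × V with U ∈ τ_X, V ∈ τ_Y (deduplicated):
  ∅ × ∅ = {} (∅)
  {0} × {p53} = {(0,p53)}
  {1} × {p53} = {(1,p53)}
  {2} × {p53} = {(2,p53)}
  {0, 1} × {p53} = {(0,p53), (1,p53)}
  {0, 2} × {p53} = {(0,p53), (2,p53)}
  {0} × {p54, p55} = {(0,p54), (0,p55)}
  {1, 2} × {p53} = {(1,p53), (2,p53)}
  {1} × {p54, p55} = {(1,p54), (1,p55)}
  {2} × {p54, p55} = {(2,p54), (2,p55)}
  {0} × {p53, p54, p55} = {(0,p53), (0,p54), (0,p55)}
  {0, 1, 2} × {p53} = {(0,p53), (1,p53), (2,p53)}
  {1} × {p53, p54, p55} = {(1,p53), (1,p54), (1,p55)}
  {2} × {p53, p54, p55} = {(2,p53), (2,p54), (2,p55)}
  {0, 1} × {p54, p55} = {(0,p54), (0,p55), (1,p54), (1,p55)}
  {0, 2} × {p54, p55} = {(0,p54), (0,p55), (2,p54), (2,p55)}
  {1, 2} × {p54, p55} = {(1,p54), (1,p55), (2,p54), (2,p55)}
  {0, 1} × {p53, p54, p55} = {(0,p53), (0,p54), (0,p55), (1,p53), (1,p54), (1,p55)}
  {0, 2} × {p53, p54, p55} = {(0,p53), (0,p54), (0,p55), (2,p53), (2,p54), (2,p55)}
  {0, 1, 2} × {p54, p55} = {(0,p54), (0,p55), (1,p54), (1,p55), (2,p54), (2,p55)}
  {1, 2} × {p53, p54, p55} = {(1,p53), (1,p54), (1,p55), (2,p53), (2,p54), (2,p55)}
  {0, 1, 2} × {p53, p54, p55} = {(0,p53), (0,p54), (0,p55), (1,p53), (1,p54), (1,p55), (2,p53), (2,p54), (2,p55)}
These 22 distinct sets form the basis B.
Close under arbitrary unions to get τ_{X×Y}; counting gives |τ_{X×Y}| = 64.


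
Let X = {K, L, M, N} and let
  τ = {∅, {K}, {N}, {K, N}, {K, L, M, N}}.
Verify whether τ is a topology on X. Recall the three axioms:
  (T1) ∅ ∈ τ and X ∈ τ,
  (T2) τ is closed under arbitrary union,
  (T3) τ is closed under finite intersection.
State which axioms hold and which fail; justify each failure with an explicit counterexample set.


τ IS a topology on X.

Axiom (T1): ∅ ∈ τ? Yes; X ∈ τ? Yes.
Axiom (T2/T3): check pairwise unions and intersections of members of τ.
All pairwise intersections and unions checked — each lies in τ. Therefore τ satisfies (T1), (T2), (T3): it IS a topology on X.


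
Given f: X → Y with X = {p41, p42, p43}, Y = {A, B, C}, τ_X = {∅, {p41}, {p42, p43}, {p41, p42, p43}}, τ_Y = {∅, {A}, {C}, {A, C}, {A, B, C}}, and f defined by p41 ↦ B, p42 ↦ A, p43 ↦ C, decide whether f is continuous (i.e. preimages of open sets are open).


f is NOT continuous.

Compute f^{-1}(U) for each U ∈ τ_Y:
  U = ∅: f^{-1}(U) = ∅ ∈ τ_X ✓.
  U = {A}: f^{-1}(U) = {p42} ∉ τ_X ✗.
  U = {C}: f^{-1}(U) = {p43} ∉ τ_X ✗.
  U = {A, C}: f^{-1}(U) = {p42, p43} ∈ τ_X ✓.
  U = {A, B, C}: f^{-1}(U) = {p41, p42, p43} ∈ τ_X ✓.
Found U = {A} with f^{-1}(U) = {p42} not in τ_X. Therefore f is NOT continuous.


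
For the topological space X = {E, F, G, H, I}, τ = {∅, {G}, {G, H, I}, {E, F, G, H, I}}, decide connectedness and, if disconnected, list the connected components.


(X, τ) is connected.

Find clopen sets (U ∈ τ with X ∖ U ∈ τ):
  U = ∅, X ∖ U = {E, F, G, H, I} — both open, so U is clopen.
  U = {E, F, G, H, I}, X ∖ U = ∅ — both open, so U is clopen.
Only trivial clopens (∅ and X) exist, so (X, τ) is connected.
Compute connected components by grouping points that agree on all clopens:
  component: {E, F, G, H, I}


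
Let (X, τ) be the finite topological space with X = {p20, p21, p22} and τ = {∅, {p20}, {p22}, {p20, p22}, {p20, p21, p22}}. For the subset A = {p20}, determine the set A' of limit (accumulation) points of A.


A' = {p21}

For each x ∈ X, list the open sets U ∈ τ with x ∈ U, then check whether U ∩ (A ∖ {x}) ≠ ∅ for every such U.
  x = p20: open {p20} ∋ x has {p20} ∩ (A ∖ {p20}) = ∅, so x is NOT a limit point.
  x = p21: opens ∋ x are {p20, p21, p22}; each meets A ∖ {p21}, so x IS a limit point.
  x = p22: open {p22} ∋ x has {p22} ∩ (A ∖ {p22}) = ∅, so x is NOT a limit point.
Collecting: A' = {p21}.


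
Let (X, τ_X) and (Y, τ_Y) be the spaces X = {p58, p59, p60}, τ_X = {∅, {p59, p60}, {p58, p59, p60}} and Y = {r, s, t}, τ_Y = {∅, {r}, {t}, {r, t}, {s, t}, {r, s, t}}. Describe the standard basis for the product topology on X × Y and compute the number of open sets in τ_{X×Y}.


Basis B = {∅ × ∅, {p59, p60} × {r}, {p59, p60} × {t}, {p58, p59, p60} × {r}, {p58, p59, p60} × {t}, {p59, p60} × {r, t}, {p59, p60} × {s, t}, {p58, p59, p60} × {r, t}, {p58, p59, p60} × {s, t}, {p59, p60} × {r, s, t}, {p58, p59, p60} × {r, s, t}}; |τ_{X×Y}| = 18.

Enumerate products U × V with U ∈ τ_X, V ∈ τ_Y (deduplicated):
  ∅ × ∅ = {} (∅)
  {p59, p60} × {r} = {(p59,r), (p60,r)}
  {p59, p60} × {t} = {(p59,t), (p60,t)}
  {p58, p59, p60} × {r} = {(p58,r), (p59,r), (p60,r)}
  {p58, p59, p60} × {t} = {(p58,t), (p59,t), (p60,t)}
  {p59, p60} × {r, t} = {(p59,r), (p59,t), (p60,r), (p60,t)}
  {p59, p60} × {s, t} = {(p59,s), (p59,t), (p60,s), (p60,t)}
  {p58, p59, p60} × {r, t} = {(p58,r), (p58,t), (p59,r), (p59,t), (p60,r), (p60,t)}
  {p58, p59, p60} × {s, t} = {(p58,s), (p58,t), (p59,s), (p59,t), (p60,s), (p60,t)}
  {p59, p60} × {r, s, t} = {(p59,r), (p59,s), (p59,t), (p60,r), (p60,s), (p60,t)}
  {p58, p59, p60} × {r, s, t} = {(p58,r), (p58,s), (p58,t), (p59,r), (p59,s), (p59,t), (p60,r), (p60,s), (p60,t)}
These 11 distinct sets form the basis B.
Close under arbitrary unions to get τ_{X×Y}; counting gives |τ_{X×Y}| = 18.


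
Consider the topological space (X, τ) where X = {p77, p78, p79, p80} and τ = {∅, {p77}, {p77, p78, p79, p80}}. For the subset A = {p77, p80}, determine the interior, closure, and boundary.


int(A) = {p77}, cl(A) = {p77, p78, p79, p80}, ∂A = {p78, p79, p80}.

Closed sets in (X, τ) are complements of opens:
  closed(X, τ) = {∅, {p78, p79, p80}, {p77, p78, p79, p80}}.
int(A) = ⋃ {U ∈ τ : U ⊆ A}. Opens contained in A: ∅, {p77}.
Taking the union of these: int(A) = {p77}.
cl(A) = ⋂ {C closed : A ⊆ C}. Closed sets containing A: {p77, p78, p79, p80}.
Intersecting these: cl(A) = {p77, p78, p79, p80}.
∂A = cl(A) ∖ int(A) = {p77, p78, p79, p80} ∖ {p77} = {p78, p79, p80}.


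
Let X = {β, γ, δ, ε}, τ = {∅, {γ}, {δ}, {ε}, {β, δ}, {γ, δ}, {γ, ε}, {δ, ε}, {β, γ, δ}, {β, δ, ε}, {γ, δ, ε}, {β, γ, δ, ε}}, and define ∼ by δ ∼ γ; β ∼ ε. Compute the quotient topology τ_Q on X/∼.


X/∼ = {[β=ε], [γ=δ]}; |τ_Q| = 3.

Equivalence classes: [β=ε], [γ=δ].
Quotient map π: X → X/∼ sends β ↦ [β=ε], γ ↦ [γ=δ], δ ↦ [γ=δ], ε ↦ [β=ε].
For each subset V ⊆ X/∼, compute π^{-1}(V) ⊆ X and check whether π^{-1}(V) ∈ τ. V is open in τ_Q iff π^{-1}(V) ∈ τ.
  V = {}: π^{-1}(V) = ∅ ∈ τ ✓.
  V = {[β=ε]}: π^{-1}(V) = {β, ε} ∉ τ ✗.
  V = {[γ=δ]}: π^{-1}(V) = {γ, δ} ∈ τ ✓.
  V = {[β=ε], [γ=δ]}: π^{-1}(V) = {β, γ, δ, ε} ∈ τ ✓.
Open sets in the quotient: τ_Q = {{}, {[γ=δ]}, {[β=ε], [γ=δ]}} (3 elements).


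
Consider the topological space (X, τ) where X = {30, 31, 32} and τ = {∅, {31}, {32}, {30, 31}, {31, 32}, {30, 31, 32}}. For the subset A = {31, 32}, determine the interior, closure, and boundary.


int(A) = {31, 32}, cl(A) = {30, 31, 32}, ∂A = {30}.

Closed sets in (X, τ) are complements of opens:
  closed(X, τ) = {∅, {30}, {32}, {30, 31}, {30, 32}, {30, 31, 32}}.
int(A) = ⋃ {U ∈ τ : U ⊆ A}. Opens contained in A: ∅, {31}, {32}, {31, 32}.
Taking the union of these: int(A) = {31, 32}.
cl(A) = ⋂ {C closed : A ⊆ C}. Closed sets containing A: {30, 31, 32}.
Intersecting these: cl(A) = {30, 31, 32}.
∂A = cl(A) ∖ int(A) = {30, 31, 32} ∖ {31, 32} = {30}.


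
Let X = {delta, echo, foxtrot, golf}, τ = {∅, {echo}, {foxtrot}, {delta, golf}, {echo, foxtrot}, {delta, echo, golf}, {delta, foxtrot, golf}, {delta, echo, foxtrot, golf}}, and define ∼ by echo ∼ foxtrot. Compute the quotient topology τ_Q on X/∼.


X/∼ = {[delta], [echo=foxtrot], [golf]}; |τ_Q| = 4.

Equivalence classes: [delta], [echo=foxtrot], [golf].
Quotient map π: X → X/∼ sends delta ↦ [delta], echo ↦ [echo=foxtrot], foxtrot ↦ [echo=foxtrot], golf ↦ [golf].
For each subset V ⊆ X/∼, compute π^{-1}(V) ⊆ X and check whether π^{-1}(V) ∈ τ. V is open in τ_Q iff π^{-1}(V) ∈ τ.
  V = {}: π^{-1}(V) = ∅ ∈ τ ✓.
  V = {[delta]}: π^{-1}(V) = {delta} ∉ τ ✗.
  V = {[echo=foxtrot]}: π^{-1}(V) = {echo, foxtrot} ∈ τ ✓.
  V = {[delta], [echo=foxtrot]}: π^{-1}(V) = {delta, echo, foxtrot} ∉ τ ✗.
  V = {[golf]}: π^{-1}(V) = {golf} ∉ τ ✗.
  V = {[delta], [golf]}: π^{-1}(V) = {delta, golf} ∈ τ ✓.
  V = {[echo=foxtrot], [golf]}: π^{-1}(V) = {echo, foxtrot, golf} ∉ τ ✗.
  V = {[delta], [echo=foxtrot], [golf]}: π^{-1}(V) = {delta, echo, foxtrot, golf} ∈ τ ✓.
Open sets in the quotient: τ_Q = {{}, {[echo=foxtrot]}, {[delta], [golf]}, {[delta], [echo=foxtrot], [golf]}} (4 elements).


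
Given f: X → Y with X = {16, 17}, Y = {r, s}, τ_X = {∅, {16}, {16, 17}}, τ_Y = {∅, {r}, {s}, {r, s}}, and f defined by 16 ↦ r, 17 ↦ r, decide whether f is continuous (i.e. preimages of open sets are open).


f IS continuous.

Compute f^{-1}(U) for each U ∈ τ_Y:
  U = ∅: f^{-1}(U) = ∅ ∈ τ_X ✓.
  U = {r}: f^{-1}(U) = {16, 17} ∈ τ_X ✓.
  U = {s}: f^{-1}(U) = ∅ ∈ τ_X ✓.
  U = {r, s}: f^{-1}(U) = {16, 17} ∈ τ_X ✓.
Every preimage lies in τ_X, so f IS continuous.


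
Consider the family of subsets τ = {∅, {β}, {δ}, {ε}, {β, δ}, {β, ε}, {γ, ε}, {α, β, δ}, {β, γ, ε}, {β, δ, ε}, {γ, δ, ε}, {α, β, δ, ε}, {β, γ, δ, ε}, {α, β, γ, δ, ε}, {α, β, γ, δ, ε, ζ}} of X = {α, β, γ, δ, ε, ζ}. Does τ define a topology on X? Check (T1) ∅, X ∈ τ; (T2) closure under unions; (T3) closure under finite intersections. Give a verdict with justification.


τ is NOT a topology on X.

Axiom (T1): ∅ ∈ τ? Yes; X ∈ τ? Yes.
Axiom (T2/T3): check pairwise unions and intersections of members of τ.
Counterexample for (T2): {δ} ∪ {ε} = {δ, ε} ∉ τ. Therefore τ is NOT a topology.


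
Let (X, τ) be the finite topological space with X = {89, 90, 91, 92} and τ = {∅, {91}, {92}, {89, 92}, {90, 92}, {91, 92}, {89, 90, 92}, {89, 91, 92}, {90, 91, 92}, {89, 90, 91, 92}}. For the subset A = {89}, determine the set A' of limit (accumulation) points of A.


A' = ∅

For each x ∈ X, list the open sets U ∈ τ with x ∈ U, then check whether U ∩ (A ∖ {x}) ≠ ∅ for every such U.
  x = 89: open {89, 92} ∋ x has {89, 92} ∩ (A ∖ {89}) = ∅, so x is NOT a limit point.
  x = 90: open {90, 92} ∋ x has {90, 92} ∩ (A ∖ {90}) = ∅, so x is NOT a limit point.
  x = 91: open {91} ∋ x has {91} ∩ (A ∖ {91}) = ∅, so x is NOT a limit point.
  x = 92: open {92} ∋ x has {92} ∩ (A ∖ {92}) = ∅, so x is NOT a limit point.
Collecting: A' = ∅.


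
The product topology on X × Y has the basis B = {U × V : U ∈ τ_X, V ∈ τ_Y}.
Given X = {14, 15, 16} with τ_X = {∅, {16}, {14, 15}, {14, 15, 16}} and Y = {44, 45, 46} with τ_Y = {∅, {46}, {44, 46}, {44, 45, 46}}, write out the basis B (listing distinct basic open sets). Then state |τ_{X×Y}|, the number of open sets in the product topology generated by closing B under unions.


Basis B = {∅ × ∅, {16} × {46}, {14, 15} × {46}, {16} × {44, 46}, {14, 15, 16} × {46}, {16} × {44, 45, 46}, {14, 15} × {44, 46}, {14, 15} × {44, 45, 46}, {14, 15, 16} × {44, 46}, {14, 15, 16} × {44, 45, 46}}; |τ_{X×Y}| = 16.

Enumerate products U × V with U ∈ τ_X, V ∈ τ_Y (deduplicated):
  ∅ × ∅ = {} (∅)
  {16} × {46} = {(16,46)}
  {14, 15} × {46} = {(14,46), (15,46)}
  {16} × {44, 46} = {(16,44), (16,46)}
  {14, 15, 16} × {46} = {(14,46), (15,46), (16,46)}
  {16} × {44, 45, 46} = {(16,44), (16,45), (16,46)}
  {14, 15} × {44, 46} = {(14,44), (14,46), (15,44), (15,46)}
  {14, 15} × {44, 45, 46} = {(14,44), (14,45), (14,46), (15,44), (15,45), (15,46)}
  {14, 15, 16} × {44, 46} = {(14,44), (14,46), (15,44), (15,46), (16,44), (16,46)}
  {14, 15, 16} × {44, 45, 46} = {(14,44), (14,45), (14,46), (15,44), (15,45), (15,46), (16,44), (16,45), (16,46)}
These 10 distinct sets form the basis B.
Close under arbitrary unions to get τ_{X×Y}; counting gives |τ_{X×Y}| = 16.


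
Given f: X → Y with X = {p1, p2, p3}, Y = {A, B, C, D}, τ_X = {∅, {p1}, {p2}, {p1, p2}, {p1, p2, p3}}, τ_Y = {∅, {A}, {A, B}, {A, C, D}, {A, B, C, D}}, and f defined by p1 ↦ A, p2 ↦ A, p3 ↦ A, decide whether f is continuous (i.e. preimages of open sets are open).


f IS continuous.

Compute f^{-1}(U) for each U ∈ τ_Y:
  U = ∅: f^{-1}(U) = ∅ ∈ τ_X ✓.
  U = {A}: f^{-1}(U) = {p1, p2, p3} ∈ τ_X ✓.
  U = {A, B}: f^{-1}(U) = {p1, p2, p3} ∈ τ_X ✓.
  U = {A, C, D}: f^{-1}(U) = {p1, p2, p3} ∈ τ_X ✓.
  U = {A, B, C, D}: f^{-1}(U) = {p1, p2, p3} ∈ τ_X ✓.
Every preimage lies in τ_X, so f IS continuous.


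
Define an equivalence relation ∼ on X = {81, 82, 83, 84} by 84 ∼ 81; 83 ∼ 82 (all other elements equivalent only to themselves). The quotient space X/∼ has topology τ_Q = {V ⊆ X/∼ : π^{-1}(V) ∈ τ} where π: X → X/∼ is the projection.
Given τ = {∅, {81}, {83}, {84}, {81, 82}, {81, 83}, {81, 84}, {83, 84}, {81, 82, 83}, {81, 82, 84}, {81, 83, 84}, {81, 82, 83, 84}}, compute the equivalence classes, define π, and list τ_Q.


X/∼ = {[81=84], [82=83]}; |τ_Q| = 3.

Equivalence classes: [81=84], [82=83].
Quotient map π: X → X/∼ sends 81 ↦ [81=84], 82 ↦ [82=83], 83 ↦ [82=83], 84 ↦ [81=84].
For each subset V ⊆ X/∼, compute π^{-1}(V) ⊆ X and check whether π^{-1}(V) ∈ τ. V is open in τ_Q iff π^{-1}(V) ∈ τ.
  V = {}: π^{-1}(V) = ∅ ∈ τ ✓.
  V = {[81=84]}: π^{-1}(V) = {81, 84} ∈ τ ✓.
  V = {[82=83]}: π^{-1}(V) = {82, 83} ∉ τ ✗.
  V = {[81=84], [82=83]}: π^{-1}(V) = {81, 82, 83, 84} ∈ τ ✓.
Open sets in the quotient: τ_Q = {{}, {[81=84]}, {[81=84], [82=83]}} (3 elements).


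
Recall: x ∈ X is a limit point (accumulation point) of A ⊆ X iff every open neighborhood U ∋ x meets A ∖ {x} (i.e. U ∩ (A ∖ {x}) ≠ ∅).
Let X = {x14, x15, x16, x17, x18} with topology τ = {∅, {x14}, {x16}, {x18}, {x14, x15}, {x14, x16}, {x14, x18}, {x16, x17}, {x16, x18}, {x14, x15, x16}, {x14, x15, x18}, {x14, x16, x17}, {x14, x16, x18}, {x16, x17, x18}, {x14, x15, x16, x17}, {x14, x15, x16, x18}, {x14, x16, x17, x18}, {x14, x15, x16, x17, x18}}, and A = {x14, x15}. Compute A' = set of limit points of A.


A' = {x15}

For each x ∈ X, list the open sets U ∈ τ with x ∈ U, then check whether U ∩ (A ∖ {x}) ≠ ∅ for every such U.
  x = x14: open {x14} ∋ x has {x14} ∩ (A ∖ {x14}) = ∅, so x is NOT a limit point.
  x = x15: opens ∋ x are {x14, x15}, {x14, x15, x16}, {x14, x15, x18}, {x14, x15, x16, x17}, {x14, x15, x16, x18}, {x14, x15, x16, x17, x18}; each meets A ∖ {x15}, so x IS a limit point.
  x = x16: open {x16} ∋ x has {x16} ∩ (A ∖ {x16}) = ∅, so x is NOT a limit point.
  x = x17: open {x16, x17} ∋ x has {x16, x17} ∩ (A ∖ {x17}) = ∅, so x is NOT a limit point.
  x = x18: open {x18} ∋ x has {x18} ∩ (A ∖ {x18}) = ∅, so x is NOT a limit point.
Collecting: A' = {x15}.


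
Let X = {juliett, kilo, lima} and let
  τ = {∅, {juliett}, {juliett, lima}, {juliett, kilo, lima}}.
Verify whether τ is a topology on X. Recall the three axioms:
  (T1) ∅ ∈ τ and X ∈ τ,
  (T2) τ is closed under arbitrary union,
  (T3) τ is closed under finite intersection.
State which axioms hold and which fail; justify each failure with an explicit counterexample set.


τ IS a topology on X.

Axiom (T1): ∅ ∈ τ? Yes; X ∈ τ? Yes.
Axiom (T2/T3): check pairwise unions and intersections of members of τ.
All pairwise intersections and unions checked — each lies in τ. Therefore τ satisfies (T1), (T2), (T3): it IS a topology on X.


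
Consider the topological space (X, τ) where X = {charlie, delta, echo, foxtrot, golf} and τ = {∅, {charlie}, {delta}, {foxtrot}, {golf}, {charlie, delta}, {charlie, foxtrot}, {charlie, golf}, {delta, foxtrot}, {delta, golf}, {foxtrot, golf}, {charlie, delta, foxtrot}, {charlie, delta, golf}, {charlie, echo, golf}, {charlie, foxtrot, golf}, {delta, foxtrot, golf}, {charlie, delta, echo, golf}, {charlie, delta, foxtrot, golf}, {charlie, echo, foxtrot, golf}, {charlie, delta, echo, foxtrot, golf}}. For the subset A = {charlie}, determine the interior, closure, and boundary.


int(A) = {charlie}, cl(A) = {charlie, echo}, ∂A = {echo}.

Closed sets in (X, τ) are complements of opens:
  closed(X, τ) = {∅, {delta}, {echo}, {foxtrot}, {charlie, echo}, {delta, echo}, {delta, foxtrot}, {echo, foxtrot}, {echo, golf}, {charlie, delta, echo}, {charlie, echo, foxtrot}, {charlie, echo, golf}, {delta, echo, foxtrot}, {delta, echo, golf}, {echo, foxtrot, golf}, {charlie, delta, echo, foxtrot}, {charlie, delta, echo, golf}, {charlie, echo, foxtrot, golf}, {delta, echo, foxtrot, golf}, {charlie, delta, echo, foxtrot, golf}}.
int(A) = ⋃ {U ∈ τ : U ⊆ A}. Opens contained in A: ∅, {charlie}.
Taking the union of these: int(A) = {charlie}.
cl(A) = ⋂ {C closed : A ⊆ C}. Closed sets containing A: {charlie, echo}, {charlie, delta, echo}, {charlie, echo, foxtrot}, {charlie, echo, golf}, {charlie, delta, echo, foxtrot}, {charlie, delta, echo, golf}, {charlie, echo, foxtrot, golf}, {charlie, delta, echo, foxtrot, golf}.
Intersecting these: cl(A) = {charlie, echo}.
∂A = cl(A) ∖ int(A) = {charlie, echo} ∖ {charlie} = {echo}.


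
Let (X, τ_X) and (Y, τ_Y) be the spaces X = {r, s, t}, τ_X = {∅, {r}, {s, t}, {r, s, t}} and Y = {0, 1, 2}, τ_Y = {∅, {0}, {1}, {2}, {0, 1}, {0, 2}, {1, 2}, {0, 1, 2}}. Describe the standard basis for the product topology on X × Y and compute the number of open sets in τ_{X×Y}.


Basis B = {∅ × ∅, {r} × {0}, {r} × {1}, {r} × {2}, {r} × {0, 1}, {r} × {0, 2}, {r} × {1, 2}, {s, t} × {0}, {s, t} × {1}, {s, t} × {2}, {r} × {0, 1, 2}, {r, s, t} × {0}, {r, s, t} × {1}, {r, s, t} × {2}, {s, t} × {0, 1}, {s, t} × {0, 2}, {s, t} × {1, 2}, {r, s, t} × {0, 1}, {r, s, t} × {0, 2}, {r, s, t} × {1, 2}, {s, t} × {0, 1, 2}, {r, s, t} × {0, 1, 2}}; |τ_{X×Y}| = 64.

Enumerate products U × V with U ∈ τ_X, V ∈ τ_Y (deduplicated):
  ∅ × ∅ = {} (∅)
  {r} × {0} = {(r,0)}
  {r} × {1} = {(r,1)}
  {r} × {2} = {(r,2)}
  {r} × {0, 1} = {(r,0), (r,1)}
  {r} × {0, 2} = {(r,0), (r,2)}
  {r} × {1, 2} = {(r,1), (r,2)}
  {s, t} × {0} = {(s,0), (t,0)}
  {s, t} × {1} = {(s,1), (t,1)}
  {s, t} × {2} = {(s,2), (t,2)}
  {r} × {0, 1, 2} = {(r,0), (r,1), (r,2)}
  {r, s, t} × {0} = {(r,0), (s,0), (t,0)}
  {r, s, t} × {1} = {(r,1), (s,1), (t,1)}
  {r, s, t} × {2} = {(r,2), (s,2), (t,2)}
  {s, t} × {0, 1} = {(s,0), (s,1), (t,0), (t,1)}
  {s, t} × {0, 2} = {(s,0), (s,2), (t,0), (t,2)}
  {s, t} × {1, 2} = {(s,1), (s,2), (t,1), (t,2)}
  {r, s, t} × {0, 1} = {(r,0), (r,1), (s,0), (s,1), (t,0), (t,1)}
  {r, s, t} × {0, 2} = {(r,0), (r,2), (s,0), (s,2), (t,0), (t,2)}
  {r, s, t} × {1, 2} = {(r,1), (r,2), (s,1), (s,2), (t,1), (t,2)}
  {s, t} × {0, 1, 2} = {(s,0), (s,1), (s,2), (t,0), (t,1), (t,2)}
  {r, s, t} × {0, 1, 2} = {(r,0), (r,1), (r,2), (s,0), (s,1), (s,2), (t,0), (t,1), (t,2)}
These 22 distinct sets form the basis B.
Close under arbitrary unions to get τ_{X×Y}; counting gives |τ_{X×Y}| = 64.


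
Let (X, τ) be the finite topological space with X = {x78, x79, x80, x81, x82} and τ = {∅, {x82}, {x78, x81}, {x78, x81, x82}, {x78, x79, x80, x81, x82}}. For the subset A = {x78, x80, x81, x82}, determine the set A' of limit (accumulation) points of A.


A' = {x78, x79, x80, x81}

For each x ∈ X, list the open sets U ∈ τ with x ∈ U, then check whether U ∩ (A ∖ {x}) ≠ ∅ for every such U.
  x = x78: opens ∋ x are {x78, x81}, {x78, x81, x82}, {x78, x79, x80, x81, x82}; each meets A ∖ {x78}, so x IS a limit point.
  x = x79: opens ∋ x are {x78, x79, x80, x81, x82}; each meets A ∖ {x79}, so x IS a limit point.
  x = x80: opens ∋ x are {x78, x79, x80, x81, x82}; each meets A ∖ {x80}, so x IS a limit point.
  x = x81: opens ∋ x are {x78, x81}, {x78, x81, x82}, {x78, x79, x80, x81, x82}; each meets A ∖ {x81}, so x IS a limit point.
  x = x82: open {x82} ∋ x has {x82} ∩ (A ∖ {x82}) = ∅, so x is NOT a limit point.
Collecting: A' = {x78, x79, x80, x81}.


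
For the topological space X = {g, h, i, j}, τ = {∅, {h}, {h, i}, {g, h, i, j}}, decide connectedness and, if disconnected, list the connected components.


(X, τ) is connected.

Find clopen sets (U ∈ τ with X ∖ U ∈ τ):
  U = ∅, X ∖ U = {g, h, i, j} — both open, so U is clopen.
  U = {g, h, i, j}, X ∖ U = ∅ — both open, so U is clopen.
Only trivial clopens (∅ and X) exist, so (X, τ) is connected.
Compute connected components by grouping points that agree on all clopens:
  component: {g, h, i, j}


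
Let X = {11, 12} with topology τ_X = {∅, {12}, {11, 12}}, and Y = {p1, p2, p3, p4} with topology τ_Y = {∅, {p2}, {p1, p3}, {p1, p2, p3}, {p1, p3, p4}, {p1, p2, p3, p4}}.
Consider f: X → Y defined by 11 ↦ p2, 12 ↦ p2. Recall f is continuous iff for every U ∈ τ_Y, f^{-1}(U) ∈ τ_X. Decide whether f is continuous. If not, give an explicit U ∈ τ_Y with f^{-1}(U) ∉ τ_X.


f IS continuous.

Compute f^{-1}(U) for each U ∈ τ_Y:
  U = ∅: f^{-1}(U) = ∅ ∈ τ_X ✓.
  U = {p2}: f^{-1}(U) = {11, 12} ∈ τ_X ✓.
  U = {p1, p3}: f^{-1}(U) = ∅ ∈ τ_X ✓.
  U = {p1, p2, p3}: f^{-1}(U) = {11, 12} ∈ τ_X ✓.
  U = {p1, p3, p4}: f^{-1}(U) = ∅ ∈ τ_X ✓.
  U = {p1, p2, p3, p4}: f^{-1}(U) = {11, 12} ∈ τ_X ✓.
Every preimage lies in τ_X, so f IS continuous.


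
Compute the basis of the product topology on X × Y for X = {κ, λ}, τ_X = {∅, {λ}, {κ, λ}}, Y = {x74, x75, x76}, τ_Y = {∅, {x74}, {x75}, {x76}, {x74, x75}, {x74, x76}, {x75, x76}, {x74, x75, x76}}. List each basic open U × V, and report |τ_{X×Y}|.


Basis B = {∅ × ∅, {λ} × {x74}, {λ} × {x75}, {λ} × {x76}, {κ, λ} × {x74}, {κ, λ} × {x75}, {κ, λ} × {x76}, {λ} × {x74, x75}, {λ} × {x74, x76}, {λ} × {x75, x76}, {λ} × {x74, x75, x76}, {κ, λ} × {x74, x75}, {κ, λ} × {x74, x76}, {κ, λ} × {x75, x76}, {κ, λ} × {x74, x75, x76}}; |τ_{X×Y}| = 27.

Enumerate products U × V with U ∈ τ_X, V ∈ τ_Y (deduplicated):
  ∅ × ∅ = {} (∅)
  {λ} × {x74} = {(λ,x74)}
  {λ} × {x75} = {(λ,x75)}
  {λ} × {x76} = {(λ,x76)}
  {κ, λ} × {x74} = {(κ,x74), (λ,x74)}
  {κ, λ} × {x75} = {(κ,x75), (λ,x75)}
  {κ, λ} × {x76} = {(κ,x76), (λ,x76)}
  {λ} × {x74, x75} = {(λ,x74), (λ,x75)}
  {λ} × {x74, x76} = {(λ,x74), (λ,x76)}
  {λ} × {x75, x76} = {(λ,x75), (λ,x76)}
  {λ} × {x74, x75, x76} = {(λ,x74), (λ,x75), (λ,x76)}
  {κ, λ} × {x74, x75} = {(κ,x74), (κ,x75), (λ,x74), (λ,x75)}
  {κ, λ} × {x74, x76} = {(κ,x74), (κ,x76), (λ,x74), (λ,x76)}
  {κ, λ} × {x75, x76} = {(κ,x75), (κ,x76), (λ,x75), (λ,x76)}
  {κ, λ} × {x74, x75, x76} = {(κ,x74), (κ,x75), (κ,x76), (λ,x74), (λ,x75), (λ,x76)}
These 15 distinct sets form the basis B.
Close under arbitrary unions to get τ_{X×Y}; counting gives |τ_{X×Y}| = 27.


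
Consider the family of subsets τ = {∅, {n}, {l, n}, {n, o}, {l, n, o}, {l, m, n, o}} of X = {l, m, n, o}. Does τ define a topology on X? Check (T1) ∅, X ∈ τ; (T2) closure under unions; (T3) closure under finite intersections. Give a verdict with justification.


τ IS a topology on X.

Axiom (T1): ∅ ∈ τ? Yes; X ∈ τ? Yes.
Axiom (T2/T3): check pairwise unions and intersections of members of τ.
All pairwise intersections and unions checked — each lies in τ. Therefore τ satisfies (T1), (T2), (T3): it IS a topology on X.


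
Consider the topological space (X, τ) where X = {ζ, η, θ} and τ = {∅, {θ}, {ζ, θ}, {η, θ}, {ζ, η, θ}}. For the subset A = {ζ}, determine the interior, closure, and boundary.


int(A) = ∅, cl(A) = {ζ}, ∂A = {ζ}.

Closed sets in (X, τ) are complements of opens:
  closed(X, τ) = {∅, {ζ}, {η}, {ζ, η}, {ζ, η, θ}}.
int(A) = ⋃ {U ∈ τ : U ⊆ A}. Opens contained in A: ∅.
Taking the union of these: int(A) = ∅.
cl(A) = ⋂ {C closed : A ⊆ C}. Closed sets containing A: {ζ}, {ζ, η}, {ζ, η, θ}.
Intersecting these: cl(A) = {ζ}.
∂A = cl(A) ∖ int(A) = {ζ} ∖ ∅ = {ζ}.


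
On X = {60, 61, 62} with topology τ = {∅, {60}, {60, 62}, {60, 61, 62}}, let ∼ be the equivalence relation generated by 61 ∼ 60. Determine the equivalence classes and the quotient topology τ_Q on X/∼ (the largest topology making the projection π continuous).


X/∼ = {[60=61], [62]}; |τ_Q| = 2.

Equivalence classes: [60=61], [62].
Quotient map π: X → X/∼ sends 60 ↦ [60=61], 61 ↦ [60=61], 62 ↦ [62].
For each subset V ⊆ X/∼, compute π^{-1}(V) ⊆ X and check whether π^{-1}(V) ∈ τ. V is open in τ_Q iff π^{-1}(V) ∈ τ.
  V = {}: π^{-1}(V) = ∅ ∈ τ ✓.
  V = {[60=61]}: π^{-1}(V) = {60, 61} ∉ τ ✗.
  V = {[62]}: π^{-1}(V) = {62} ∉ τ ✗.
  V = {[60=61], [62]}: π^{-1}(V) = {60, 61, 62} ∈ τ ✓.
Open sets in the quotient: τ_Q = {{}, {[60=61], [62]}} (2 elements).


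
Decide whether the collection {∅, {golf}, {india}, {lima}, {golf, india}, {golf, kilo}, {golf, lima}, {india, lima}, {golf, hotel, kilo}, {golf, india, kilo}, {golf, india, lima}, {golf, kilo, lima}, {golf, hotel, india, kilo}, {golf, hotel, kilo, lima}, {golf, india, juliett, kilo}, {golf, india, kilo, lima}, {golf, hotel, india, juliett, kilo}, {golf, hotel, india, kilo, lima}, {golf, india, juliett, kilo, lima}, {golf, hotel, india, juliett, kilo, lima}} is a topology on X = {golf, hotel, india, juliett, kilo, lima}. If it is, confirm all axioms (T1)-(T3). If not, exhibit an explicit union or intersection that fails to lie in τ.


τ IS a topology on X.

Axiom (T1): ∅ ∈ τ? Yes; X ∈ τ? Yes.
Axiom (T2/T3): check pairwise unions and intersections of members of τ.
All pairwise intersections and unions checked — each lies in τ. Therefore τ satisfies (T1), (T2), (T3): it IS a topology on X.


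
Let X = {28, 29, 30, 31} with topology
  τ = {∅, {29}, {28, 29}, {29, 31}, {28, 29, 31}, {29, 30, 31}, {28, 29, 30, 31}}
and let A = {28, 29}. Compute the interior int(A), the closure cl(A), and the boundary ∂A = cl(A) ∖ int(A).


int(A) = {28, 29}, cl(A) = {28, 29, 30, 31}, ∂A = {30, 31}.

Closed sets in (X, τ) are complements of opens:
  closed(X, τ) = {∅, {28}, {30}, {28, 30}, {30, 31}, {28, 30, 31}, {28, 29, 30, 31}}.
int(A) = ⋃ {U ∈ τ : U ⊆ A}. Opens contained in A: ∅, {29}, {28, 29}.
Taking the union of these: int(A) = {28, 29}.
cl(A) = ⋂ {C closed : A ⊆ C}. Closed sets containing A: {28, 29, 30, 31}.
Intersecting these: cl(A) = {28, 29, 30, 31}.
∂A = cl(A) ∖ int(A) = {28, 29, 30, 31} ∖ {28, 29} = {30, 31}.


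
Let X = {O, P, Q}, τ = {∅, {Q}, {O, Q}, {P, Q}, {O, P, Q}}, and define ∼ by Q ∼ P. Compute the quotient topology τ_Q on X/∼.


X/∼ = {[O], [P=Q]}; |τ_Q| = 3.

Equivalence classes: [O], [P=Q].
Quotient map π: X → X/∼ sends O ↦ [O], P ↦ [P=Q], Q ↦ [P=Q].
For each subset V ⊆ X/∼, compute π^{-1}(V) ⊆ X and check whether π^{-1}(V) ∈ τ. V is open in τ_Q iff π^{-1}(V) ∈ τ.
  V = {}: π^{-1}(V) = ∅ ∈ τ ✓.
  V = {[O]}: π^{-1}(V) = {O} ∉ τ ✗.
  V = {[P=Q]}: π^{-1}(V) = {P, Q} ∈ τ ✓.
  V = {[O], [P=Q]}: π^{-1}(V) = {O, P, Q} ∈ τ ✓.
Open sets in the quotient: τ_Q = {{}, {[P=Q]}, {[O], [P=Q]}} (3 elements).


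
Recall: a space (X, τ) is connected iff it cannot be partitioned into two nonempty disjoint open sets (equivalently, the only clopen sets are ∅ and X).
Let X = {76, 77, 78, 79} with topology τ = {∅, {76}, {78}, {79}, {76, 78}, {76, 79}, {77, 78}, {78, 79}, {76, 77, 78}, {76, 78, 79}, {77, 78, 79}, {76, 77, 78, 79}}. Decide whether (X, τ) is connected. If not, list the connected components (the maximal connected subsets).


(X, τ) is disconnected; components = [{76}, {79}, {77, 78}].

Find clopen sets (U ∈ τ with X ∖ U ∈ τ):
  U = ∅, X ∖ U = {76, 77, 78, 79} — both open, so U is clopen.
  U = {76}, X ∖ U = {77, 78, 79} — both open, so U is clopen.
  U = {79}, X ∖ U = {76, 77, 78} — both open, so U is clopen.
  U = {76, 79}, X ∖ U = {77, 78} — both open, so U is clopen.
  U = {77, 78}, X ∖ U = {76, 79} — both open, so U is clopen.
  U = {76, 77, 78}, X ∖ U = {79} — both open, so U is clopen.
  U = {77, 78, 79}, X ∖ U = {76} — both open, so U is clopen.
  U = {76, 77, 78, 79}, X ∖ U = ∅ — both open, so U is clopen.
Nontrivial clopen(s) exist: e.g. {76, 79}. So (X, τ) is disconnected.
Compute connected components by grouping points that agree on all clopens:
  component: {76}
  component: {79}
  component: {77, 78}


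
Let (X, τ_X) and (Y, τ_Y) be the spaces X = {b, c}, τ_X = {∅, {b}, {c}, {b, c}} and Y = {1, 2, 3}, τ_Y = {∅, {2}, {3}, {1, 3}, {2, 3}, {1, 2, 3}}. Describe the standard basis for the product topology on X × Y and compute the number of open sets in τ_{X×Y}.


Basis B = {∅ × ∅, {b} × {2}, {b} × {3}, {c} × {2}, {c} × {3}, {b} × {1, 3}, {b} × {2, 3}, {b, c} × {2}, {b, c} × {3}, {c} × {1, 3}, {c} × {2, 3}, {b} × {1, 2, 3}, {c} × {1, 2, 3}, {b, c} × {1, 3}, {b, c} × {2, 3}, {b, c} × {1, 2, 3}}; |τ_{X×Y}| = 36.

Enumerate products U × V with U ∈ τ_X, V ∈ τ_Y (deduplicated):
  ∅ × ∅ = {} (∅)
  {b} × {2} = {(b,2)}
  {b} × {3} = {(b,3)}
  {c} × {2} = {(c,2)}
  {c} × {3} = {(c,3)}
  {b} × {1, 3} = {(b,1), (b,3)}
  {b} × {2, 3} = {(b,2), (b,3)}
  {b, c} × {2} = {(b,2), (c,2)}
  {b, c} × {3} = {(b,3), (c,3)}
  {c} × {1, 3} = {(c,1), (c,3)}
  {c} × {2, 3} = {(c,2), (c,3)}
  {b} × {1, 2, 3} = {(b,1), (b,2), (b,3)}
  {c} × {1, 2, 3} = {(c,1), (c,2), (c,3)}
  {b, c} × {1, 3} = {(b,1), (b,3), (c,1), (c,3)}
  {b, c} × {2, 3} = {(b,2), (b,3), (c,2), (c,3)}
  {b, c} × {1, 2, 3} = {(b,1), (b,2), (b,3), (c,1), (c,2), (c,3)}
These 16 distinct sets form the basis B.
Close under arbitrary unions to get τ_{X×Y}; counting gives |τ_{X×Y}| = 36.
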